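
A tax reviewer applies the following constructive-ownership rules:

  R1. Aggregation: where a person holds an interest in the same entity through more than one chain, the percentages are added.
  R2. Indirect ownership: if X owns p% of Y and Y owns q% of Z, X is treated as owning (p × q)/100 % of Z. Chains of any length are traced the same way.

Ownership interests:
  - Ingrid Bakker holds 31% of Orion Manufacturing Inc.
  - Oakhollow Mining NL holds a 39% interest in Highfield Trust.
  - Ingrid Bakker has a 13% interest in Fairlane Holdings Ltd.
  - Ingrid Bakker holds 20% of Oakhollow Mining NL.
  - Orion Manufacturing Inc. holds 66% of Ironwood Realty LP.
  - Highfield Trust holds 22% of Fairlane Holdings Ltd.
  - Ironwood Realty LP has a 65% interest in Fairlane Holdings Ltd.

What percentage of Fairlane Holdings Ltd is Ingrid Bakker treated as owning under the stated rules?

Chain via Oakhollow Mining NL → Highfield Trust (R2): 20% × 39% × 22% = 1.716% of Fairlane Holdings Ltd.
Chain via Orion Manufacturing Inc. → Ironwood Realty LP (R2): 31% × 66% × 65% = 13.299% of Fairlane Holdings Ltd.
Direct interest in Fairlane Holdings Ltd: 13%.
Aggregating (R1): 1.716% + 13.299% + 13% = 28.015%.

28.015%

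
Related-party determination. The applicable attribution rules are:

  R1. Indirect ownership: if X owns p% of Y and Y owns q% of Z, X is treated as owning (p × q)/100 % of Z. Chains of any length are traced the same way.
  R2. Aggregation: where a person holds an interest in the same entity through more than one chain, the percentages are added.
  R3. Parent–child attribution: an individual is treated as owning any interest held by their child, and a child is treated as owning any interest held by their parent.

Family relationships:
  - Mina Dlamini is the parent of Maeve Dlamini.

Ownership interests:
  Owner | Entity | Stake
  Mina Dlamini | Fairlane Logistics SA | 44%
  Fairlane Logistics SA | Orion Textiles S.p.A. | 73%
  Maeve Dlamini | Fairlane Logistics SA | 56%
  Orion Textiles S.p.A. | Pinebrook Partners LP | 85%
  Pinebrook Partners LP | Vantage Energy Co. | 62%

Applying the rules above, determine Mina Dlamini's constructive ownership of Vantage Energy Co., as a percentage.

By parent–child attribution (R3), Mina Dlamini is treated as also owning Maeve Dlamini's interest in Fairlane Logistics SA, giving 44% + 56% = 100%.
Chain via Fairlane Logistics SA → Orion Textiles S.p.A. → Pinebrook Partners LP (R1): 100% × 73% × 85% × 62% = 38.471% of Vantage Energy Co.

38.471%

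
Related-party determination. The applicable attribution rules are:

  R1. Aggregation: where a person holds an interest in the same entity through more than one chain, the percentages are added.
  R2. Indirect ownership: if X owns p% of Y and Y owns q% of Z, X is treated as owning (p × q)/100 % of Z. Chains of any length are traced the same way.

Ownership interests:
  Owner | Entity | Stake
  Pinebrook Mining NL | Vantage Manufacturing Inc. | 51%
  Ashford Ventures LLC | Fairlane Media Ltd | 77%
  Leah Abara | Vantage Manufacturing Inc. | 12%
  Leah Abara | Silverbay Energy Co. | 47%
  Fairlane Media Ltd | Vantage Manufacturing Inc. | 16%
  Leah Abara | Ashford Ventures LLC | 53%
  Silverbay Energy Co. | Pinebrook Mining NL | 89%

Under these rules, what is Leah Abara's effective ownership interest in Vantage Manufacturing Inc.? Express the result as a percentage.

39.8629%

Chain via Ashford Ventures LLC → Fairlane Media Ltd (R2): 53% × 77% × 16% = 6.5296% of Vantage Manufacturing Inc.
Chain via Silverbay Energy Co. → Pinebrook Mining NL (R2): 47% × 89% × 51% = 21.3333% of Vantage Manufacturing Inc.
Direct interest in Vantage Manufacturing Inc: 12%.
Aggregating (R1): 6.5296% + 21.3333% + 12% = 39.8629%.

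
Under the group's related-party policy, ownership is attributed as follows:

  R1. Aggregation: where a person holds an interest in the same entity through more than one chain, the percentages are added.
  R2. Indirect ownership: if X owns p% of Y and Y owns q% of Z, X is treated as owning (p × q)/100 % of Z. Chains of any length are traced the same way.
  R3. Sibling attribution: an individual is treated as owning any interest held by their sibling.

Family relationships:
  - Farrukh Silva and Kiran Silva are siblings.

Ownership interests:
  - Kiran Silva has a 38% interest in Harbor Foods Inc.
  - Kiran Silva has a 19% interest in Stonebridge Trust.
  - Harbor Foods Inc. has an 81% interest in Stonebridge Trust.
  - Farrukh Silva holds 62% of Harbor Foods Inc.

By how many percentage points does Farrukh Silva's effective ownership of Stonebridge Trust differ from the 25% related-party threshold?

75

By sibling attribution (R3), Farrukh Silva is treated as also owning Kiran Silva's interest in Harbor Foods Inc, giving 62% + 38% = 100%.
By sibling attribution (R3), Farrukh Silva is treated as owning Kiran Silva's 19% interest in Stonebridge Trust.
Chain via Harbor Foods Inc. (R2): 100% × 81% = 81% of Stonebridge Trust.
Direct interest in Stonebridge Trust: 19%.
Aggregating (R1): 81% + 19% = 100%.
100% exceeds the 25% threshold by 75 percentage points.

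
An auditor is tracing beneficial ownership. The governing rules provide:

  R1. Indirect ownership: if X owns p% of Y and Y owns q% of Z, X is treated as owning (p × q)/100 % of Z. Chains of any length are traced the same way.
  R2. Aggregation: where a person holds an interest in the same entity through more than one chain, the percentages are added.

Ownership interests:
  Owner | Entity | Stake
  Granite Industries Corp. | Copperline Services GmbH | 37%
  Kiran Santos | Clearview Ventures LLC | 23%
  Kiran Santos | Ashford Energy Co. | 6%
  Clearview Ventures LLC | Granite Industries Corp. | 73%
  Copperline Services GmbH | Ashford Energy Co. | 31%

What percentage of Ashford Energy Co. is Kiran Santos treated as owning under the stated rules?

Chain via Clearview Ventures LLC → Granite Industries Corp. → Copperline Services GmbH (R1): 23% × 73% × 37% × 31% = 1.925813% of Ashford Energy Co.
Direct interest in Ashford Energy Co: 6%.
Aggregating (R2): 1.925813% + 6% = 7.925813%.

7.925813%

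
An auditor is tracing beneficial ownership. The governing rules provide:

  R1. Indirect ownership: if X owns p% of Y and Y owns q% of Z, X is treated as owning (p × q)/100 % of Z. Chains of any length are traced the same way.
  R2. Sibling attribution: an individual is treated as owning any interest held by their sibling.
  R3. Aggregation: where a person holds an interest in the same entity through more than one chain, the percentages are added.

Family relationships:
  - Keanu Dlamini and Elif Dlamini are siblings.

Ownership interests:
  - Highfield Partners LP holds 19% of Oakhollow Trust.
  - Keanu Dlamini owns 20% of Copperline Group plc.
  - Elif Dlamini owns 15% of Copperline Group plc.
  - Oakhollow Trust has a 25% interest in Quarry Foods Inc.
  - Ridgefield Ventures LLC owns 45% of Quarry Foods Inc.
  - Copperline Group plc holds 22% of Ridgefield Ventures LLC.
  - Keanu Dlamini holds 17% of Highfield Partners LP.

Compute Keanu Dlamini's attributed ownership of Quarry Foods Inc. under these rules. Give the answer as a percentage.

4.2725%

By sibling attribution (R2), Keanu Dlamini is treated as also owning Elif Dlamini's interest in Copperline Group plc, giving 20% + 15% = 35%.
Chain via Copperline Group plc → Ridgefield Ventures LLC (R1): 35% × 22% × 45% = 3.465% of Quarry Foods Inc.
Chain via Highfield Partners LP → Oakhollow Trust (R1): 17% × 19% × 25% = 0.8075% of Quarry Foods Inc.
Aggregating (R3): 3.465% + 0.8075% = 4.2725%.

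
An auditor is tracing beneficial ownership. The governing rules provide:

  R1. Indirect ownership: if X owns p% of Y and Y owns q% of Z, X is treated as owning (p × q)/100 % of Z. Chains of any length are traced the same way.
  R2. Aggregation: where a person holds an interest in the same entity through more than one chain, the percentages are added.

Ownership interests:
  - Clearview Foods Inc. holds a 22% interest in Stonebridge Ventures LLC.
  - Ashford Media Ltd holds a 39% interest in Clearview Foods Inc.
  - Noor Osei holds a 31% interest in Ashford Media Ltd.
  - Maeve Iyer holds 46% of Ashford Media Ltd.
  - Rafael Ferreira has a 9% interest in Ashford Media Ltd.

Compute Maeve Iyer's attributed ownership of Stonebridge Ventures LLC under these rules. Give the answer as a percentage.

Chain via Ashford Media Ltd → Clearview Foods Inc. (R1): 46% × 39% × 22% = 3.9468% of Stonebridge Ventures LLC.

3.9468%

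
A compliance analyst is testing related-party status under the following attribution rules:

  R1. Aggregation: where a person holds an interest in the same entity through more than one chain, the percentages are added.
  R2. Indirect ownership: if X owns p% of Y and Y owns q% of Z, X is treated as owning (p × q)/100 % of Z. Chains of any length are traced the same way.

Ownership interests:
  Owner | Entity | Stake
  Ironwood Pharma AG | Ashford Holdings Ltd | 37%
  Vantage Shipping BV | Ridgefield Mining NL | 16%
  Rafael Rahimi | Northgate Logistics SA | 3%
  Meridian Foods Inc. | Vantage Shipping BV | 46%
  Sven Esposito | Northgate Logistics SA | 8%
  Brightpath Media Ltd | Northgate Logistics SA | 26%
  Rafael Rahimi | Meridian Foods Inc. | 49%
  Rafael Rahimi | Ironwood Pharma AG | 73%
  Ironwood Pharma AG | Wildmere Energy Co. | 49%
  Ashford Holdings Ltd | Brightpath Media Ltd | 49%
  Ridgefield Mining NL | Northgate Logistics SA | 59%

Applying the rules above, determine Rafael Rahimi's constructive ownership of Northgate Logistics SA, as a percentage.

Chain via Meridian Foods Inc. → Vantage Shipping BV → Ridgefield Mining NL (R2): 49% × 46% × 16% × 59% = 2.127776% of Northgate Logistics SA.
Chain via Ironwood Pharma AG → Ashford Holdings Ltd → Brightpath Media Ltd (R2): 73% × 37% × 49% × 26% = 3.441074% of Northgate Logistics SA.
Direct interest in Northgate Logistics SA: 3%.
Aggregating (R1): 2.127776% + 3.441074% + 3% = 8.56885%.

8.56885%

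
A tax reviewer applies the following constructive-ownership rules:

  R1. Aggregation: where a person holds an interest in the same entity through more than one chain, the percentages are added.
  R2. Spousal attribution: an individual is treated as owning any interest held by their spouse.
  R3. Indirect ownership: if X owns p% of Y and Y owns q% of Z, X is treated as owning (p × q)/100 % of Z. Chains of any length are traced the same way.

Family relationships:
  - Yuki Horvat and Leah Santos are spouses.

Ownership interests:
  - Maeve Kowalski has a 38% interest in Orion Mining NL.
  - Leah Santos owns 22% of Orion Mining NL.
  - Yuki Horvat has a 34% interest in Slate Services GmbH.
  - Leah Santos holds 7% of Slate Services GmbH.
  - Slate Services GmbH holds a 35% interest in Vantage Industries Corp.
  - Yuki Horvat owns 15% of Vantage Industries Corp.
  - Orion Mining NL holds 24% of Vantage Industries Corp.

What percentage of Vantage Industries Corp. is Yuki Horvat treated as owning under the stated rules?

By spousal attribution (R2), Yuki Horvat is treated as also owning Leah Santos's interest in Slate Services GmbH, giving 34% + 7% = 41%.
By spousal attribution (R2), Yuki Horvat is treated as owning Leah Santos's 22% interest in Orion Mining NL.
Chain via Slate Services GmbH (R3): 41% × 35% = 14.35% of Vantage Industries Corp.
Direct interest in Vantage Industries Corp: 15%.
Chain via Orion Mining NL (R3): 22% × 24% = 5.28% of Vantage Industries Corp.
Aggregating (R1): 14.35% + 15% + 5.28% = 34.63%.

34.63%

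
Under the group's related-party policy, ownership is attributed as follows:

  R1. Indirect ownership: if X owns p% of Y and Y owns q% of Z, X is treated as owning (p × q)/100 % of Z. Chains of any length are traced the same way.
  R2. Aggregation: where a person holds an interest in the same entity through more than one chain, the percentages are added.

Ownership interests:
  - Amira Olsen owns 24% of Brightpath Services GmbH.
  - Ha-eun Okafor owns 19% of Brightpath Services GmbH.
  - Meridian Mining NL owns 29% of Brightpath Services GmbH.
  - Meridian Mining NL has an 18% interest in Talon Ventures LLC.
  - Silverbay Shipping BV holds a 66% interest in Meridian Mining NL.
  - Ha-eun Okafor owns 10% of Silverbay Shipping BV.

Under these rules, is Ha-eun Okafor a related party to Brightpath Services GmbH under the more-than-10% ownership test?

Chain via Silverbay Shipping BV → Meridian Mining NL (R1): 10% × 66% × 29% = 1.914% of Brightpath Services GmbH.
Direct interest in Brightpath Services GmbH: 19%.
Aggregating (R2): 1.914% + 19% = 20.914%.
20.914% exceeds the 10% threshold, so Ha-eun is a related party to Brightpath Services GmbH.

Yes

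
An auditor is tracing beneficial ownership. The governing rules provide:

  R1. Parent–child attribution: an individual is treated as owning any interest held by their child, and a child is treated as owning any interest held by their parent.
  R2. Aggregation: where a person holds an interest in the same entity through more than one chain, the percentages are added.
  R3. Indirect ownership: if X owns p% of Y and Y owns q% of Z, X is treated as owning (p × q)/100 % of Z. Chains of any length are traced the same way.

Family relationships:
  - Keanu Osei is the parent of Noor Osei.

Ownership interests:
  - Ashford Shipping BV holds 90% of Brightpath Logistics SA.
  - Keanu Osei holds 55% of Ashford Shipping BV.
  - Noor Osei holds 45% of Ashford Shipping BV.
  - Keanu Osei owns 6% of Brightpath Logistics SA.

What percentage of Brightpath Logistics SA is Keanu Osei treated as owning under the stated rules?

By parent–child attribution (R1), Keanu Osei is treated as also owning Noor Osei's interest in Ashford Shipping BV, giving 55% + 45% = 100%.
Chain via Ashford Shipping BV (R3): 100% × 90% = 90% of Brightpath Logistics SA.
Direct interest in Brightpath Logistics SA: 6%.
Aggregating (R2): 90% + 6% = 96%.

96%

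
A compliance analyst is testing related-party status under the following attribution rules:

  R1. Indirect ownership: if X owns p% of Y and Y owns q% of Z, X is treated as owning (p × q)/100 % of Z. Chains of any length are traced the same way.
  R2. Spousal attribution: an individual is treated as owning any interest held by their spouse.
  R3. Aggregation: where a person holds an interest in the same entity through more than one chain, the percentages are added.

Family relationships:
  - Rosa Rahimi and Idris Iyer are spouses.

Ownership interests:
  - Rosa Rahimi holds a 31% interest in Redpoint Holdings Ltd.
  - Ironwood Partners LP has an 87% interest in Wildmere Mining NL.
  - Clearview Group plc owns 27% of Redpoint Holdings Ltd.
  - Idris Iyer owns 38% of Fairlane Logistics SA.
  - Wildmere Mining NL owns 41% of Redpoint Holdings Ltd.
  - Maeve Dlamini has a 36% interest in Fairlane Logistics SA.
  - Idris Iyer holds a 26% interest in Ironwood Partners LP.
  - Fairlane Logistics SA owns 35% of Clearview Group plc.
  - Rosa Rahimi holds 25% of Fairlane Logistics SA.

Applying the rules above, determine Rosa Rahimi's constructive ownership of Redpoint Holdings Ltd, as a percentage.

46.2277%

By spousal attribution (R2), Rosa Rahimi is treated as also owning Idris Iyer's interest in Fairlane Logistics SA, giving 25% + 38% = 63%.
By spousal attribution (R2), Rosa Rahimi is treated as owning Idris Iyer's 26% interest in Ironwood Partners LP.
Chain via Fairlane Logistics SA → Clearview Group plc (R1): 63% × 35% × 27% = 5.9535% of Redpoint Holdings Ltd.
Direct interest in Redpoint Holdings Ltd: 31%.
Chain via Ironwood Partners LP → Wildmere Mining NL (R1): 26% × 87% × 41% = 9.2742% of Redpoint Holdings Ltd.
Aggregating (R3): 5.9535% + 31% + 9.2742% = 46.2277%.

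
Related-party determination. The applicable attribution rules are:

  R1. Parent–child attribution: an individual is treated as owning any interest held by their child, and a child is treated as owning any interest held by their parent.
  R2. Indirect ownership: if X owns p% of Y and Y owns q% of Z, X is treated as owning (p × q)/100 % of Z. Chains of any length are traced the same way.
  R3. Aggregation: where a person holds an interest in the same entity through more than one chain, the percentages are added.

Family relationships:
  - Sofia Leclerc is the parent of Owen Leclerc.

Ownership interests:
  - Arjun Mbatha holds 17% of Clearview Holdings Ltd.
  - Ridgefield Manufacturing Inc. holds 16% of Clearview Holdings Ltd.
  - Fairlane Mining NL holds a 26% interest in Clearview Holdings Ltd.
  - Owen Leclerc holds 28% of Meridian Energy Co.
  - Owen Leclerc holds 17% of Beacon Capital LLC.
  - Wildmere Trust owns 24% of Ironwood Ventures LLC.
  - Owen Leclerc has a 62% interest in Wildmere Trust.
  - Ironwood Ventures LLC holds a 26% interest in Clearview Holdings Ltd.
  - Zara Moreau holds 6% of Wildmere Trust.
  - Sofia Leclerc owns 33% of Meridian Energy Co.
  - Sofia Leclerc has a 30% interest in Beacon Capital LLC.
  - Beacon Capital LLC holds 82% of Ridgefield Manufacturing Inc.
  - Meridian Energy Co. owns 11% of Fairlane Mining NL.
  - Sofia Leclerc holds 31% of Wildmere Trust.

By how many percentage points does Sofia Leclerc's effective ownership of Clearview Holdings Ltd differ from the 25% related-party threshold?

11.2858

By parent–child attribution (R1), Sofia Leclerc is treated as also owning Owen Leclerc's interest in Meridian Energy Co, giving 33% + 28% = 61%.
By parent–child attribution (R1), Sofia Leclerc is treated as also owning Owen Leclerc's interest in Wildmere Trust, giving 31% + 62% = 93%.
By parent–child attribution (R1), Sofia Leclerc is treated as also owning Owen Leclerc's interest in Beacon Capital LLC, giving 30% + 17% = 47%.
Chain via Meridian Energy Co. → Fairlane Mining NL (R2): 61% × 11% × 26% = 1.7446% of Clearview Holdings Ltd.
Chain via Wildmere Trust → Ironwood Ventures LLC (R2): 93% × 24% × 26% = 5.8032% of Clearview Holdings Ltd.
Chain via Beacon Capital LLC → Ridgefield Manufacturing Inc. (R2): 47% × 82% × 16% = 6.1664% of Clearview Holdings Ltd.
Aggregating (R3): 1.7446% + 5.8032% + 6.1664% = 13.7142%.
13.7142% falls short of the 25% threshold by 11.2858 percentage points.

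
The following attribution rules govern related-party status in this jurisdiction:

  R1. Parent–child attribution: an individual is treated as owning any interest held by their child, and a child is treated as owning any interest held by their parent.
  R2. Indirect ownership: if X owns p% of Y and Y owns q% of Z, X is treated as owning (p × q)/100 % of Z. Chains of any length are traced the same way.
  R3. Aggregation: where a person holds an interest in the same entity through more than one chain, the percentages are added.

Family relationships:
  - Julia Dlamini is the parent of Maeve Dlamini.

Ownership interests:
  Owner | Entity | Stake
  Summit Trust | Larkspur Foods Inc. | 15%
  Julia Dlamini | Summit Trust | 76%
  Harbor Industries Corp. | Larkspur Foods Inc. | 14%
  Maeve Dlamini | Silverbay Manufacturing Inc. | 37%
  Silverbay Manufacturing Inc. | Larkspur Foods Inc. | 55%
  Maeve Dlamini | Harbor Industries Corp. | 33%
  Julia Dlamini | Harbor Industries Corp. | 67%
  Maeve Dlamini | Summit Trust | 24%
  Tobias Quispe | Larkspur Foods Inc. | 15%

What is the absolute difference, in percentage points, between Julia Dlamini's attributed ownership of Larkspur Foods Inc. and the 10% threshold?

By parent–child attribution (R1), Julia Dlamini is treated as also owning Maeve Dlamini's interest in Harbor Industries Corp, giving 67% + 33% = 100%.
By parent–child attribution (R1), Julia Dlamini is treated as also owning Maeve Dlamini's interest in Summit Trust, giving 76% + 24% = 100%.
By parent–child attribution (R1), Julia Dlamini is treated as owning Maeve Dlamini's 37% interest in Silverbay Manufacturing Inc.
Chain via Harbor Industries Corp. (R2): 100% × 14% = 14% of Larkspur Foods Inc.
Chain via Summit Trust (R2): 100% × 15% = 15% of Larkspur Foods Inc.
Chain via Silverbay Manufacturing Inc. (R2): 37% × 55% = 20.35% of Larkspur Foods Inc.
Aggregating (R3): 14% + 15% + 20.35% = 49.35%.
49.35% exceeds the 10% threshold by 39.35 percentage points.

39.35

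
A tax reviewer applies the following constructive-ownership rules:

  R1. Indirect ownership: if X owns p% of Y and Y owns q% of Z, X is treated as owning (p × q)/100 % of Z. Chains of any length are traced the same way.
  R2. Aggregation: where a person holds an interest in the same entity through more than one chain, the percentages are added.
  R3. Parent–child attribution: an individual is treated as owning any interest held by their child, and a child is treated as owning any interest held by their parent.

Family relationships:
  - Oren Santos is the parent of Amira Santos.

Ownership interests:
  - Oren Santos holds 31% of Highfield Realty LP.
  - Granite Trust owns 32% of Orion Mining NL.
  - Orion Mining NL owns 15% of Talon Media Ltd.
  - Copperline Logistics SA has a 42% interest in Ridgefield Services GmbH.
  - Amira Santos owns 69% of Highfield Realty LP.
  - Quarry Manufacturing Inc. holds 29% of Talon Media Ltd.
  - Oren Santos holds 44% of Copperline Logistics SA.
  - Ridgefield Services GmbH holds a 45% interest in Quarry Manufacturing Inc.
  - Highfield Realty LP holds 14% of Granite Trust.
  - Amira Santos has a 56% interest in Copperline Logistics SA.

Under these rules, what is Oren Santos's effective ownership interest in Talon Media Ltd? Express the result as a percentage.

By parent–child attribution (R3), Oren Santos is treated as also owning Amira Santos's interest in Highfield Realty LP, giving 31% + 69% = 100%.
By parent–child attribution (R3), Oren Santos is treated as also owning Amira Santos's interest in Copperline Logistics SA, giving 44% + 56% = 100%.
Chain via Highfield Realty LP → Granite Trust → Orion Mining NL (R1): 100% × 14% × 32% × 15% = 0.672% of Talon Media Ltd.
Chain via Copperline Logistics SA → Ridgefield Services GmbH → Quarry Manufacturing Inc. (R1): 100% × 42% × 45% × 29% = 5.481% of Talon Media Ltd.
Aggregating (R2): 0.672% + 5.481% = 6.153%.

6.153%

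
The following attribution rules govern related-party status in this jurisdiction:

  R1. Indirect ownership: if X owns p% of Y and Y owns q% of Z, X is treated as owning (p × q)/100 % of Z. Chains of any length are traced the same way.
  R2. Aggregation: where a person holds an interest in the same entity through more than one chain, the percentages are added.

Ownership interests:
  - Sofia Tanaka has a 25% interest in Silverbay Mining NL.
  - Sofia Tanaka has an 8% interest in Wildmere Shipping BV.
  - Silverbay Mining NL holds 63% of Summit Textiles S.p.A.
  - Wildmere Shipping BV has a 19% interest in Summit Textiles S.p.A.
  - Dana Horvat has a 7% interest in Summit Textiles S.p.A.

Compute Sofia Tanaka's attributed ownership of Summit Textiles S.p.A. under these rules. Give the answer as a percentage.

17.27%

Chain via Silverbay Mining NL (R1): 25% × 63% = 15.75% of Summit Textiles S.p.A.
Chain via Wildmere Shipping BV (R1): 8% × 19% = 1.52% of Summit Textiles S.p.A.
Aggregating (R2): 15.75% + 1.52% = 17.27%.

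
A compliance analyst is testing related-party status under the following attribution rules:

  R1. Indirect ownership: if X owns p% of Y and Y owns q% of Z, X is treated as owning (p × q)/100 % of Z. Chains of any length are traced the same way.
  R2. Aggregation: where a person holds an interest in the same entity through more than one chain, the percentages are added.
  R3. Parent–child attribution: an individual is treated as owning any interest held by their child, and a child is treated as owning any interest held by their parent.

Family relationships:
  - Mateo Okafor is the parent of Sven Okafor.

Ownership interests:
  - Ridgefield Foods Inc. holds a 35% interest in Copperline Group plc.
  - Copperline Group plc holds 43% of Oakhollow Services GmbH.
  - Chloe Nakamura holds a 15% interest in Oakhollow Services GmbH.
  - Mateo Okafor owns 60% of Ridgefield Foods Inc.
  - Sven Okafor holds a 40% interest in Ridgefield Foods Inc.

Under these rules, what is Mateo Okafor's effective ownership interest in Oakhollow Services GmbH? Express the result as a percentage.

15.05%

By parent–child attribution (R3), Mateo Okafor is treated as also owning Sven Okafor's interest in Ridgefield Foods Inc, giving 60% + 40% = 100%.
Chain via Ridgefield Foods Inc. → Copperline Group plc (R1): 100% × 35% × 43% = 15.05% of Oakhollow Services GmbH.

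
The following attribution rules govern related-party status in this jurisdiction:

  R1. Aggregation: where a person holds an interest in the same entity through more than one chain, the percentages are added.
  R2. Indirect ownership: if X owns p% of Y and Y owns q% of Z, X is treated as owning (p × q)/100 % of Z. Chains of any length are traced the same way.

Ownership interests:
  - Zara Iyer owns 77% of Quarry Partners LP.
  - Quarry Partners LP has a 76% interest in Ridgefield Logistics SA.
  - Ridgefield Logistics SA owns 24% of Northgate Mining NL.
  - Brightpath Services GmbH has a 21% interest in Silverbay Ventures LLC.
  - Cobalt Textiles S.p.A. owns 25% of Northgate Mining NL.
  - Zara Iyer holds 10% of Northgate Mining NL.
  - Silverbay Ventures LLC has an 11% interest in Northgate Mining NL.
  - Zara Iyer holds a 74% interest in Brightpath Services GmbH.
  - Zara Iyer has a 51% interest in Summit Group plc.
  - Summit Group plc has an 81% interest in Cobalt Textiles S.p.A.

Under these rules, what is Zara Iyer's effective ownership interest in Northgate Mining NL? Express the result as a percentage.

Chain via Summit Group plc → Cobalt Textiles S.p.A. (R2): 51% × 81% × 25% = 10.3275% of Northgate Mining NL.
Chain via Brightpath Services GmbH → Silverbay Ventures LLC (R2): 74% × 21% × 11% = 1.7094% of Northgate Mining NL.
Chain via Quarry Partners LP → Ridgefield Logistics SA (R2): 77% × 76% × 24% = 14.0448% of Northgate Mining NL.
Direct interest in Northgate Mining NL: 10%.
Aggregating (R1): 10.3275% + 1.7094% + 14.0448% + 10% = 36.0817%.

36.0817%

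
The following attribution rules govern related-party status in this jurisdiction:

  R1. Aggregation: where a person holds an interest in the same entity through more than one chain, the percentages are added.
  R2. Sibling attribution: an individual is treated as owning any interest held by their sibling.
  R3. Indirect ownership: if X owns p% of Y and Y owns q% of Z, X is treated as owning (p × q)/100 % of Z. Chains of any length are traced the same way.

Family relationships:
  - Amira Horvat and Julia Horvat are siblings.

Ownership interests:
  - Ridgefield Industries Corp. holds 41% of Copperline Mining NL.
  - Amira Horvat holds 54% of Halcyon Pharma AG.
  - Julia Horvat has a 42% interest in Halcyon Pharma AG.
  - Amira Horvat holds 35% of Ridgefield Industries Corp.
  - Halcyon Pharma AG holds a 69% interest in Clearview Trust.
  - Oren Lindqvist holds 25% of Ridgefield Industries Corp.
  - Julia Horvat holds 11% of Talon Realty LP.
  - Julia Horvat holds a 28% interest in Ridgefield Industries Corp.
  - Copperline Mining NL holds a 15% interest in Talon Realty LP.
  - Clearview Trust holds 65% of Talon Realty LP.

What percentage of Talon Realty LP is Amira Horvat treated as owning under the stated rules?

57.9305%

By sibling attribution (R2), Amira Horvat is treated as also owning Julia Horvat's interest in Ridgefield Industries Corp, giving 35% + 28% = 63%.
By sibling attribution (R2), Amira Horvat is treated as also owning Julia Horvat's interest in Halcyon Pharma AG, giving 54% + 42% = 96%.
By sibling attribution (R2), Amira Horvat is treated as owning Julia Horvat's 11% interest in Talon Realty LP.
Chain via Ridgefield Industries Corp. → Copperline Mining NL (R3): 63% × 41% × 15% = 3.8745% of Talon Realty LP.
Chain via Halcyon Pharma AG → Clearview Trust (R3): 96% × 69% × 65% = 43.056% of Talon Realty LP.
Direct interest in Talon Realty LP: 11%.
Aggregating (R1): 3.8745% + 43.056% + 11% = 57.9305%.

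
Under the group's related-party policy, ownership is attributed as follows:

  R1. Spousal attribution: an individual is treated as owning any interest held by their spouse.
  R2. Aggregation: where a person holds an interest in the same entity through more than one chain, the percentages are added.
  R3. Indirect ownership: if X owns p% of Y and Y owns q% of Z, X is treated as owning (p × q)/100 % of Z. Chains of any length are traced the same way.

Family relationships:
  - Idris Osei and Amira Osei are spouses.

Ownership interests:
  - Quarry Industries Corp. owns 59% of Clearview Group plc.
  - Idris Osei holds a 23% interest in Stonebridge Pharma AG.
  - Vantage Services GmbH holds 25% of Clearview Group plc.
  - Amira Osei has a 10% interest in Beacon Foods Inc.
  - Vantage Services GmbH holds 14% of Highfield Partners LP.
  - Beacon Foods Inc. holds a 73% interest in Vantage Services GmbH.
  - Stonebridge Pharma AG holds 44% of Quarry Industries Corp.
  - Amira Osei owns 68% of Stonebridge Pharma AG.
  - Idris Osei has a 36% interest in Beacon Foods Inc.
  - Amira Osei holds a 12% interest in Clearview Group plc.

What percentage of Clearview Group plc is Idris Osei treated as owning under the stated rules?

By spousal attribution (R1), Idris Osei is treated as also owning Amira Osei's interest in Stonebridge Pharma AG, giving 23% + 68% = 91%.
By spousal attribution (R1), Idris Osei is treated as also owning Amira Osei's interest in Beacon Foods Inc, giving 36% + 10% = 46%.
By spousal attribution (R1), Idris Osei is treated as owning Amira Osei's 12% interest in Clearview Group plc.
Chain via Stonebridge Pharma AG → Quarry Industries Corp. (R3): 91% × 44% × 59% = 23.6236% of Clearview Group plc.
Chain via Beacon Foods Inc. → Vantage Services GmbH (R3): 46% × 73% × 25% = 8.395% of Clearview Group plc.
Direct interest in Clearview Group plc: 12%.
Aggregating (R2): 23.6236% + 8.395% + 12% = 44.0186%.

44.0186%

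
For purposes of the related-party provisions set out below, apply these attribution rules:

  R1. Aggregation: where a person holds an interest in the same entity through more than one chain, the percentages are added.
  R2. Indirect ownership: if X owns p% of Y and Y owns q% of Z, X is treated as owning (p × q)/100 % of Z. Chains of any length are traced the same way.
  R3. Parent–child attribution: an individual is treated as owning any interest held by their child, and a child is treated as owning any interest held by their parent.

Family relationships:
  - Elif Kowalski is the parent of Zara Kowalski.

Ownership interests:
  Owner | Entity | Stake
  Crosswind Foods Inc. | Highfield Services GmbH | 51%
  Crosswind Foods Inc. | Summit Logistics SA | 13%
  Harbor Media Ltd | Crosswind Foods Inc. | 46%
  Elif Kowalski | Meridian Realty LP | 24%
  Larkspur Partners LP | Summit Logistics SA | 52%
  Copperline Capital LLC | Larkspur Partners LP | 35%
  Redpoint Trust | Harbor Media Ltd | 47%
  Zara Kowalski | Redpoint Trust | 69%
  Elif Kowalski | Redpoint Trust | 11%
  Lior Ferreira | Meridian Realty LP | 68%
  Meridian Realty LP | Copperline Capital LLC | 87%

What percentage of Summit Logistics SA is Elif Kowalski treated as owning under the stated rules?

By parent–child attribution (R3), Elif Kowalski is treated as also owning Zara Kowalski's interest in Redpoint Trust, giving 11% + 69% = 80%.
Chain via Redpoint Trust → Harbor Media Ltd → Crosswind Foods Inc. (R2): 80% × 47% × 46% × 13% = 2.24848% of Summit Logistics SA.
Chain via Meridian Realty LP → Copperline Capital LLC → Larkspur Partners LP (R2): 24% × 87% × 35% × 52% = 3.80016% of Summit Logistics SA.
Aggregating (R1): 2.24848% + 3.80016% = 6.04864%.

6.04864%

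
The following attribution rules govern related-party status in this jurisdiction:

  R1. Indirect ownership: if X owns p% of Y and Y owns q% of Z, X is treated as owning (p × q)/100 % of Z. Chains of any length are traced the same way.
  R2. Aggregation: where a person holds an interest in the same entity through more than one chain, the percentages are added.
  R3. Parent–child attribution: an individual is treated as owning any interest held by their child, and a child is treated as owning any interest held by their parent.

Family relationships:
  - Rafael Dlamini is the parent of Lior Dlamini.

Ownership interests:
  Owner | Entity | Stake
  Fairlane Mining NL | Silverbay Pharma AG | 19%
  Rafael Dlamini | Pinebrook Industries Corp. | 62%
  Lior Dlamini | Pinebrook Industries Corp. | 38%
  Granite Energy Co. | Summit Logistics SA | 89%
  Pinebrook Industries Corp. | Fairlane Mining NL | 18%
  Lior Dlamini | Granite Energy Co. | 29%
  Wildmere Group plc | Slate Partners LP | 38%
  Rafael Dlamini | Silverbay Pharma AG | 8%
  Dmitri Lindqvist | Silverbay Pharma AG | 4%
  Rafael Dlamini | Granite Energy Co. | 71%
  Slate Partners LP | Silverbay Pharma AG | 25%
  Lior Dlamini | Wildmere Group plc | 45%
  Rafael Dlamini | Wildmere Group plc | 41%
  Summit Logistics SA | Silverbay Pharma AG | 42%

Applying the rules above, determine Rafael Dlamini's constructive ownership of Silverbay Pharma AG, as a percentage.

By parent–child attribution (R3), Rafael Dlamini is treated as also owning Lior Dlamini's interest in Pinebrook Industries Corp, giving 62% + 38% = 100%.
By parent–child attribution (R3), Rafael Dlamini is treated as also owning Lior Dlamini's interest in Granite Energy Co, giving 71% + 29% = 100%.
By parent–child attribution (R3), Rafael Dlamini is treated as also owning Lior Dlamini's interest in Wildmere Group plc, giving 41% + 45% = 86%.
Chain via Pinebrook Industries Corp. → Fairlane Mining NL (R1): 100% × 18% × 19% = 3.42% of Silverbay Pharma AG.
Chain via Granite Energy Co. → Summit Logistics SA (R1): 100% × 89% × 42% = 37.38% of Silverbay Pharma AG.
Chain via Wildmere Group plc → Slate Partners LP (R1): 86% × 38% × 25% = 8.17% of Silverbay Pharma AG.
Direct interest in Silverbay Pharma AG: 8%.
Aggregating (R2): 3.42% + 37.38% + 8.17% + 8% = 56.97%.

56.97%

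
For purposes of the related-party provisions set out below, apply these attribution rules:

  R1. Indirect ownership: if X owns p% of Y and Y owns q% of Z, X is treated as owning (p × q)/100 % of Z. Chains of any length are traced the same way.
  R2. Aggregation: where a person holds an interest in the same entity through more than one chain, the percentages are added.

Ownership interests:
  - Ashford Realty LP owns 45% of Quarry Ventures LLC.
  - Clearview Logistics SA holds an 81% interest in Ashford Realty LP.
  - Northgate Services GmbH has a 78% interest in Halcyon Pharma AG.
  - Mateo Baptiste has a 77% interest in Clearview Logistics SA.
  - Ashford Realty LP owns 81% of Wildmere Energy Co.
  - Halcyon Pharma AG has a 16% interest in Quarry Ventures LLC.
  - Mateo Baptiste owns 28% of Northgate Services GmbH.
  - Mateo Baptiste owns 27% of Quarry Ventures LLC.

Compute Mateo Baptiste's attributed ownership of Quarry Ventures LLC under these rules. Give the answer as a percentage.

58.5609%

Chain via Northgate Services GmbH → Halcyon Pharma AG (R1): 28% × 78% × 16% = 3.4944% of Quarry Ventures LLC.
Chain via Clearview Logistics SA → Ashford Realty LP (R1): 77% × 81% × 45% = 28.0665% of Quarry Ventures LLC.
Direct interest in Quarry Ventures LLC: 27%.
Aggregating (R2): 3.4944% + 28.0665% + 27% = 58.5609%.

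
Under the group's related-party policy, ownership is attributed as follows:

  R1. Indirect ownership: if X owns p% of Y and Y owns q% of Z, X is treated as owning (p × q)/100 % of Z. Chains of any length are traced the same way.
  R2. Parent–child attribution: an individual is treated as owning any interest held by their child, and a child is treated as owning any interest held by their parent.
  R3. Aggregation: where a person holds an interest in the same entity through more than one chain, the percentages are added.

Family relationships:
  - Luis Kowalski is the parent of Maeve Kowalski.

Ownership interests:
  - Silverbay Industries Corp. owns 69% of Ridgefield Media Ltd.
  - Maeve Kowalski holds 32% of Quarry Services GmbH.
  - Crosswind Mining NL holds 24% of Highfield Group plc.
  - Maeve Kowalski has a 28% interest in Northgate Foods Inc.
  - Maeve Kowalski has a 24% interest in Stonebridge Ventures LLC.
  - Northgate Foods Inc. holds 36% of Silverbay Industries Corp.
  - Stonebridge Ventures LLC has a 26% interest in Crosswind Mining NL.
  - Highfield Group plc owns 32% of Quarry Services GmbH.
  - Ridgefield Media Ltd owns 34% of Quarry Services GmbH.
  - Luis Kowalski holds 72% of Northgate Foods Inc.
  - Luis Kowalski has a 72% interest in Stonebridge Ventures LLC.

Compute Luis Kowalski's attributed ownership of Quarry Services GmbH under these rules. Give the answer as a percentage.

By parent–child attribution (R2), Luis Kowalski is treated as also owning Maeve Kowalski's interest in Northgate Foods Inc, giving 72% + 28% = 100%.
By parent–child attribution (R2), Luis Kowalski is treated as also owning Maeve Kowalski's interest in Stonebridge Ventures LLC, giving 72% + 24% = 96%.
By parent–child attribution (R2), Luis Kowalski is treated as owning Maeve Kowalski's 32% interest in Quarry Services GmbH.
Chain via Northgate Foods Inc. → Silverbay Industries Corp. → Ridgefield Media Ltd (R1): 100% × 36% × 69% × 34% = 8.4456% of Quarry Services GmbH.
Chain via Stonebridge Ventures LLC → Crosswind Mining NL → Highfield Group plc (R1): 96% × 26% × 24% × 32% = 1.916928% of Quarry Services GmbH.
Direct interest in Quarry Services GmbH: 32%.
Aggregating (R3): 8.4456% + 1.916928% + 32% = 42.362528%.

42.362528%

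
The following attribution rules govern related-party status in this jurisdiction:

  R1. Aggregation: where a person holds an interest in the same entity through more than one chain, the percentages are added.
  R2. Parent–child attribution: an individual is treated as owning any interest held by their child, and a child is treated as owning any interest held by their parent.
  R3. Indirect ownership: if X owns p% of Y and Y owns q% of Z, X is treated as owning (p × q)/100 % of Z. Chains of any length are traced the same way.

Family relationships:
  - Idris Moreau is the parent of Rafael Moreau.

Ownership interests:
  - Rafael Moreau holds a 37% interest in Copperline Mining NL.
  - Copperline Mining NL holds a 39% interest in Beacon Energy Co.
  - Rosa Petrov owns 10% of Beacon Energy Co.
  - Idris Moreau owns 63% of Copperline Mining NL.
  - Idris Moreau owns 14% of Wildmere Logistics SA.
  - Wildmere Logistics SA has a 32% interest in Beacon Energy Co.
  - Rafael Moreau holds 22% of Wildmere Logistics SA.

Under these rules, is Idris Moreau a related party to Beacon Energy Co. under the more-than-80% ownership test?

No

By parent–child attribution (R2), Idris Moreau is treated as also owning Rafael Moreau's interest in Wildmere Logistics SA, giving 14% + 22% = 36%.
By parent–child attribution (R2), Idris Moreau is treated as also owning Rafael Moreau's interest in Copperline Mining NL, giving 63% + 37% = 100%.
Chain via Wildmere Logistics SA (R3): 36% × 32% = 11.52% of Beacon Energy Co.
Chain via Copperline Mining NL (R3): 100% × 39% = 39% of Beacon Energy Co.
Aggregating (R1): 11.52% + 39% = 50.52%.
50.52% does not exceed the 80% threshold, so Idris is not a related party to Beacon Energy Co.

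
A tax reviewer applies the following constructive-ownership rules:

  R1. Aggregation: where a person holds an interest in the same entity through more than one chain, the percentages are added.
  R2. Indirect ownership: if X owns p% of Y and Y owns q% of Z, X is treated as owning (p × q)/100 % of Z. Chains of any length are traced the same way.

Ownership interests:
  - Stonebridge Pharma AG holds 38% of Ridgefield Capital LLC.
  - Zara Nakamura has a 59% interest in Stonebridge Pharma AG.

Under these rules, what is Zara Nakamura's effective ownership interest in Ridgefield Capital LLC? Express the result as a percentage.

Chain via Stonebridge Pharma AG (R2): 59% × 38% = 22.42% of Ridgefield Capital LLC.

22.42%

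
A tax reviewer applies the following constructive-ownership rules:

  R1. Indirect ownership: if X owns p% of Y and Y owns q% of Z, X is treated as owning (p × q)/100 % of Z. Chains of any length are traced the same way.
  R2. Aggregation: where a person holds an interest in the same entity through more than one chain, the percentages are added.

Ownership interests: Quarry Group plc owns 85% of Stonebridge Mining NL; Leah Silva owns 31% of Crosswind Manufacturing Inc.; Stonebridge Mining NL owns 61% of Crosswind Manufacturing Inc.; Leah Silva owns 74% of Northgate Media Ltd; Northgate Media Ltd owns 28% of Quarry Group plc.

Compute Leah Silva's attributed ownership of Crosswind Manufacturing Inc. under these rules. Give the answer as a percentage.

41.74332%

Chain via Northgate Media Ltd → Quarry Group plc → Stonebridge Mining NL (R1): 74% × 28% × 85% × 61% = 10.74332% of Crosswind Manufacturing Inc.
Direct interest in Crosswind Manufacturing Inc: 31%.
Aggregating (R2): 10.74332% + 31% = 41.74332%.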